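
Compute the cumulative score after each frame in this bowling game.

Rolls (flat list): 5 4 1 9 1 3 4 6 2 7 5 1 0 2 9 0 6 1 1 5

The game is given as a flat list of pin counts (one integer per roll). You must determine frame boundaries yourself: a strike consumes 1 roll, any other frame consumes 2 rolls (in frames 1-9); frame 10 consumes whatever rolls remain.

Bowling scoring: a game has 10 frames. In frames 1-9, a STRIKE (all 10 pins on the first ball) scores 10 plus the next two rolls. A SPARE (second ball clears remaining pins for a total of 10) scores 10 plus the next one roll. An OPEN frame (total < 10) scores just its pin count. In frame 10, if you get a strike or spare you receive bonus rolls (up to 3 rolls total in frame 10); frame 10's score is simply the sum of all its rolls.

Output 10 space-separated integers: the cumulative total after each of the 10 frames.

Frame 1: OPEN (5+4=9). Cumulative: 9
Frame 2: SPARE (1+9=10). 10 + next roll (1) = 11. Cumulative: 20
Frame 3: OPEN (1+3=4). Cumulative: 24
Frame 4: SPARE (4+6=10). 10 + next roll (2) = 12. Cumulative: 36
Frame 5: OPEN (2+7=9). Cumulative: 45
Frame 6: OPEN (5+1=6). Cumulative: 51
Frame 7: OPEN (0+2=2). Cumulative: 53
Frame 8: OPEN (9+0=9). Cumulative: 62
Frame 9: OPEN (6+1=7). Cumulative: 69
Frame 10: OPEN. Sum of all frame-10 rolls (1+5) = 6. Cumulative: 75

Answer: 9 20 24 36 45 51 53 62 69 75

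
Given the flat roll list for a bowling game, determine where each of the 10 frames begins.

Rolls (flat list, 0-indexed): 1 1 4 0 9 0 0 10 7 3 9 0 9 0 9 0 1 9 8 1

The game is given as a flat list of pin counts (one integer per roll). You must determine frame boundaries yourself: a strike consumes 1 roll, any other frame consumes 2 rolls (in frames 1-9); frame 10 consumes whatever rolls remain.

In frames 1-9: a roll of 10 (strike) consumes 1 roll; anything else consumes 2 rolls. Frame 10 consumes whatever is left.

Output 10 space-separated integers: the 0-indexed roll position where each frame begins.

Answer: 0 2 4 6 8 10 12 14 16 18

Derivation:
Frame 1 starts at roll index 0: rolls=1,1 (sum=2), consumes 2 rolls
Frame 2 starts at roll index 2: rolls=4,0 (sum=4), consumes 2 rolls
Frame 3 starts at roll index 4: rolls=9,0 (sum=9), consumes 2 rolls
Frame 4 starts at roll index 6: rolls=0,10 (sum=10), consumes 2 rolls
Frame 5 starts at roll index 8: rolls=7,3 (sum=10), consumes 2 rolls
Frame 6 starts at roll index 10: rolls=9,0 (sum=9), consumes 2 rolls
Frame 7 starts at roll index 12: rolls=9,0 (sum=9), consumes 2 rolls
Frame 8 starts at roll index 14: rolls=9,0 (sum=9), consumes 2 rolls
Frame 9 starts at roll index 16: rolls=1,9 (sum=10), consumes 2 rolls
Frame 10 starts at roll index 18: 2 remaining rolls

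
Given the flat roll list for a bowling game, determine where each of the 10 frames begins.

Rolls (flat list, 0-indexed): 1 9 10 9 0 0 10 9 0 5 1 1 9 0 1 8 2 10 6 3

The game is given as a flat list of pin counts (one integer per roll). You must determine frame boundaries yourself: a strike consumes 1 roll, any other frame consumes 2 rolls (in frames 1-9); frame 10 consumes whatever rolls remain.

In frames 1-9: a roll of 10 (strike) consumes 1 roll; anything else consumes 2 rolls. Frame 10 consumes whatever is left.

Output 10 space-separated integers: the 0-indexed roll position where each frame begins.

Frame 1 starts at roll index 0: rolls=1,9 (sum=10), consumes 2 rolls
Frame 2 starts at roll index 2: roll=10 (strike), consumes 1 roll
Frame 3 starts at roll index 3: rolls=9,0 (sum=9), consumes 2 rolls
Frame 4 starts at roll index 5: rolls=0,10 (sum=10), consumes 2 rolls
Frame 5 starts at roll index 7: rolls=9,0 (sum=9), consumes 2 rolls
Frame 6 starts at roll index 9: rolls=5,1 (sum=6), consumes 2 rolls
Frame 7 starts at roll index 11: rolls=1,9 (sum=10), consumes 2 rolls
Frame 8 starts at roll index 13: rolls=0,1 (sum=1), consumes 2 rolls
Frame 9 starts at roll index 15: rolls=8,2 (sum=10), consumes 2 rolls
Frame 10 starts at roll index 17: 3 remaining rolls

Answer: 0 2 3 5 7 9 11 13 15 17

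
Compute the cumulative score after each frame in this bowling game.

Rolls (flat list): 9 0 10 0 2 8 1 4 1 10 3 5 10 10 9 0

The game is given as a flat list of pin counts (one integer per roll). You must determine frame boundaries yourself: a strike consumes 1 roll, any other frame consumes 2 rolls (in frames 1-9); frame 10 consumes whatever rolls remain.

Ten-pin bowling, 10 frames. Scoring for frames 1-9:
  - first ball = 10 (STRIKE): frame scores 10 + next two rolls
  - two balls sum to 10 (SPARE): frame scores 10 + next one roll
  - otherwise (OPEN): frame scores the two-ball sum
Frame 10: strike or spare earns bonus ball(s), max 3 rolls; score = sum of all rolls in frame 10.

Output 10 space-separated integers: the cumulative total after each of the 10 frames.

Answer: 9 21 23 32 37 55 63 92 111 120

Derivation:
Frame 1: OPEN (9+0=9). Cumulative: 9
Frame 2: STRIKE. 10 + next two rolls (0+2) = 12. Cumulative: 21
Frame 3: OPEN (0+2=2). Cumulative: 23
Frame 4: OPEN (8+1=9). Cumulative: 32
Frame 5: OPEN (4+1=5). Cumulative: 37
Frame 6: STRIKE. 10 + next two rolls (3+5) = 18. Cumulative: 55
Frame 7: OPEN (3+5=8). Cumulative: 63
Frame 8: STRIKE. 10 + next two rolls (10+9) = 29. Cumulative: 92
Frame 9: STRIKE. 10 + next two rolls (9+0) = 19. Cumulative: 111
Frame 10: OPEN. Sum of all frame-10 rolls (9+0) = 9. Cumulative: 120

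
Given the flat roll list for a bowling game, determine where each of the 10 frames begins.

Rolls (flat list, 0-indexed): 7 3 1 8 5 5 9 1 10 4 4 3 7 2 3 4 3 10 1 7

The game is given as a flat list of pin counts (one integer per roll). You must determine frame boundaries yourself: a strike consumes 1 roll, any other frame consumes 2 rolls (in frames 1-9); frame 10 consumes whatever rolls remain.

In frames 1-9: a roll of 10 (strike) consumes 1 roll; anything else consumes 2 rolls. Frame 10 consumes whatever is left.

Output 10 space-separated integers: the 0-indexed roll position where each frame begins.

Frame 1 starts at roll index 0: rolls=7,3 (sum=10), consumes 2 rolls
Frame 2 starts at roll index 2: rolls=1,8 (sum=9), consumes 2 rolls
Frame 3 starts at roll index 4: rolls=5,5 (sum=10), consumes 2 rolls
Frame 4 starts at roll index 6: rolls=9,1 (sum=10), consumes 2 rolls
Frame 5 starts at roll index 8: roll=10 (strike), consumes 1 roll
Frame 6 starts at roll index 9: rolls=4,4 (sum=8), consumes 2 rolls
Frame 7 starts at roll index 11: rolls=3,7 (sum=10), consumes 2 rolls
Frame 8 starts at roll index 13: rolls=2,3 (sum=5), consumes 2 rolls
Frame 9 starts at roll index 15: rolls=4,3 (sum=7), consumes 2 rolls
Frame 10 starts at roll index 17: 3 remaining rolls

Answer: 0 2 4 6 8 9 11 13 15 17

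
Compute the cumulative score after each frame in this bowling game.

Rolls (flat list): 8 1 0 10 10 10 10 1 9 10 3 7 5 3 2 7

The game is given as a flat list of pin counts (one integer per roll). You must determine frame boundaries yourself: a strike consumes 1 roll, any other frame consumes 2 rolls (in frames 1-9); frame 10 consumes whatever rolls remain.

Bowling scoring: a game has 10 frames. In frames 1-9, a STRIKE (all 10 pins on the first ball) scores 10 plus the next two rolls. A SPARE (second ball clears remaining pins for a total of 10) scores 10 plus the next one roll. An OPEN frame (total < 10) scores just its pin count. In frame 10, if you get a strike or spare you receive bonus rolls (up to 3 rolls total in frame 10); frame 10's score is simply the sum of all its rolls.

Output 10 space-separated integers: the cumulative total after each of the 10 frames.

Frame 1: OPEN (8+1=9). Cumulative: 9
Frame 2: SPARE (0+10=10). 10 + next roll (10) = 20. Cumulative: 29
Frame 3: STRIKE. 10 + next two rolls (10+10) = 30. Cumulative: 59
Frame 4: STRIKE. 10 + next two rolls (10+1) = 21. Cumulative: 80
Frame 5: STRIKE. 10 + next two rolls (1+9) = 20. Cumulative: 100
Frame 6: SPARE (1+9=10). 10 + next roll (10) = 20. Cumulative: 120
Frame 7: STRIKE. 10 + next two rolls (3+7) = 20. Cumulative: 140
Frame 8: SPARE (3+7=10). 10 + next roll (5) = 15. Cumulative: 155
Frame 9: OPEN (5+3=8). Cumulative: 163
Frame 10: OPEN. Sum of all frame-10 rolls (2+7) = 9. Cumulative: 172

Answer: 9 29 59 80 100 120 140 155 163 172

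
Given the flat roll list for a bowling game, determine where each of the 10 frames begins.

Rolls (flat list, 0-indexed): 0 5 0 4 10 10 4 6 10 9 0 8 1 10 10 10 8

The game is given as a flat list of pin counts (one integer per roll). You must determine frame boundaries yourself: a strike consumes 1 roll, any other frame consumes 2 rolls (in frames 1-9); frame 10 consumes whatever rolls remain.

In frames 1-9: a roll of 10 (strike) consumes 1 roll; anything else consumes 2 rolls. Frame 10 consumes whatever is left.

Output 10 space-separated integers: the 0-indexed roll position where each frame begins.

Answer: 0 2 4 5 6 8 9 11 13 14

Derivation:
Frame 1 starts at roll index 0: rolls=0,5 (sum=5), consumes 2 rolls
Frame 2 starts at roll index 2: rolls=0,4 (sum=4), consumes 2 rolls
Frame 3 starts at roll index 4: roll=10 (strike), consumes 1 roll
Frame 4 starts at roll index 5: roll=10 (strike), consumes 1 roll
Frame 5 starts at roll index 6: rolls=4,6 (sum=10), consumes 2 rolls
Frame 6 starts at roll index 8: roll=10 (strike), consumes 1 roll
Frame 7 starts at roll index 9: rolls=9,0 (sum=9), consumes 2 rolls
Frame 8 starts at roll index 11: rolls=8,1 (sum=9), consumes 2 rolls
Frame 9 starts at roll index 13: roll=10 (strike), consumes 1 roll
Frame 10 starts at roll index 14: 3 remaining rolls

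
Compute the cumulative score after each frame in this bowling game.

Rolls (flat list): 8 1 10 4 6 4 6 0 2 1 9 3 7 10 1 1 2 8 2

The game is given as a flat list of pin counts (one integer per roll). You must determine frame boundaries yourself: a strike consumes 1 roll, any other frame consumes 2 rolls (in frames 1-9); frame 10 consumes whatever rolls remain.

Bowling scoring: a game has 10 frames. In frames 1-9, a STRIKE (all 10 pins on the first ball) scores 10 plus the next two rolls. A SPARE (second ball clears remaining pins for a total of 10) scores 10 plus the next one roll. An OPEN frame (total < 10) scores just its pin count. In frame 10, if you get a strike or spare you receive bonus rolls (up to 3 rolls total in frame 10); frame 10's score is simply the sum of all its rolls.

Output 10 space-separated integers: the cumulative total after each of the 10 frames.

Frame 1: OPEN (8+1=9). Cumulative: 9
Frame 2: STRIKE. 10 + next two rolls (4+6) = 20. Cumulative: 29
Frame 3: SPARE (4+6=10). 10 + next roll (4) = 14. Cumulative: 43
Frame 4: SPARE (4+6=10). 10 + next roll (0) = 10. Cumulative: 53
Frame 5: OPEN (0+2=2). Cumulative: 55
Frame 6: SPARE (1+9=10). 10 + next roll (3) = 13. Cumulative: 68
Frame 7: SPARE (3+7=10). 10 + next roll (10) = 20. Cumulative: 88
Frame 8: STRIKE. 10 + next two rolls (1+1) = 12. Cumulative: 100
Frame 9: OPEN (1+1=2). Cumulative: 102
Frame 10: SPARE. Sum of all frame-10 rolls (2+8+2) = 12. Cumulative: 114

Answer: 9 29 43 53 55 68 88 100 102 114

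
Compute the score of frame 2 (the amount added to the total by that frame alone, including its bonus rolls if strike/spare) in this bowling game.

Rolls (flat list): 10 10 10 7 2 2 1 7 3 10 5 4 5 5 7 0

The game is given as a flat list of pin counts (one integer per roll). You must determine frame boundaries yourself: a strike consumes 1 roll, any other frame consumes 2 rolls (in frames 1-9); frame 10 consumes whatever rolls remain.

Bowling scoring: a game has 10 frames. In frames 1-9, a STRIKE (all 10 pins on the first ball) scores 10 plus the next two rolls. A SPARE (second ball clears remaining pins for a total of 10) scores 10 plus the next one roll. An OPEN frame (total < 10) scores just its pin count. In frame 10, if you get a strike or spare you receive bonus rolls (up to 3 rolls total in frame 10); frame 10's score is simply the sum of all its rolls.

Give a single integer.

Frame 1: STRIKE. 10 + next two rolls (10+10) = 30. Cumulative: 30
Frame 2: STRIKE. 10 + next two rolls (10+7) = 27. Cumulative: 57
Frame 3: STRIKE. 10 + next two rolls (7+2) = 19. Cumulative: 76
Frame 4: OPEN (7+2=9). Cumulative: 85

Answer: 27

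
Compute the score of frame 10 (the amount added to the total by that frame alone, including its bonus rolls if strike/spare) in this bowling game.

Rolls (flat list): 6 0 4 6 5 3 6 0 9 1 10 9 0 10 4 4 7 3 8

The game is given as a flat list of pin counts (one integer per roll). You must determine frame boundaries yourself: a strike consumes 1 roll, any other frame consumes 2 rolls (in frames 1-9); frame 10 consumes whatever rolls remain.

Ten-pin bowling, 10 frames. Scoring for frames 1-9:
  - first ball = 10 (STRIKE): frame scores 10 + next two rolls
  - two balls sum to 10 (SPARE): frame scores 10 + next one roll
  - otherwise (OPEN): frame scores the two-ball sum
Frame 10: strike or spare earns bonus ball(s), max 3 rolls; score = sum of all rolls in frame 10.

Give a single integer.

Answer: 18

Derivation:
Frame 1: OPEN (6+0=6). Cumulative: 6
Frame 2: SPARE (4+6=10). 10 + next roll (5) = 15. Cumulative: 21
Frame 3: OPEN (5+3=8). Cumulative: 29
Frame 4: OPEN (6+0=6). Cumulative: 35
Frame 5: SPARE (9+1=10). 10 + next roll (10) = 20. Cumulative: 55
Frame 6: STRIKE. 10 + next two rolls (9+0) = 19. Cumulative: 74
Frame 7: OPEN (9+0=9). Cumulative: 83
Frame 8: STRIKE. 10 + next two rolls (4+4) = 18. Cumulative: 101
Frame 9: OPEN (4+4=8). Cumulative: 109
Frame 10: SPARE. Sum of all frame-10 rolls (7+3+8) = 18. Cumulative: 127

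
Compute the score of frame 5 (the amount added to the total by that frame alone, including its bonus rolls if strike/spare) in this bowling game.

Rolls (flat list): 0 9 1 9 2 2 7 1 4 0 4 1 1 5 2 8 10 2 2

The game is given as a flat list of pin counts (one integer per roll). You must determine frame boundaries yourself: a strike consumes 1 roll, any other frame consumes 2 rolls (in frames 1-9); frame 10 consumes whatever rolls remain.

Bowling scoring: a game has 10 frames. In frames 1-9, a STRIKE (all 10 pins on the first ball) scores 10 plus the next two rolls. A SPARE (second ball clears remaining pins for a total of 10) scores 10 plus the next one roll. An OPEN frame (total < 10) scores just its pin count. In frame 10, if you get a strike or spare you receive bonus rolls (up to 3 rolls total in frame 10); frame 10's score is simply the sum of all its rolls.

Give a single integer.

Answer: 4

Derivation:
Frame 1: OPEN (0+9=9). Cumulative: 9
Frame 2: SPARE (1+9=10). 10 + next roll (2) = 12. Cumulative: 21
Frame 3: OPEN (2+2=4). Cumulative: 25
Frame 4: OPEN (7+1=8). Cumulative: 33
Frame 5: OPEN (4+0=4). Cumulative: 37
Frame 6: OPEN (4+1=5). Cumulative: 42
Frame 7: OPEN (1+5=6). Cumulative: 48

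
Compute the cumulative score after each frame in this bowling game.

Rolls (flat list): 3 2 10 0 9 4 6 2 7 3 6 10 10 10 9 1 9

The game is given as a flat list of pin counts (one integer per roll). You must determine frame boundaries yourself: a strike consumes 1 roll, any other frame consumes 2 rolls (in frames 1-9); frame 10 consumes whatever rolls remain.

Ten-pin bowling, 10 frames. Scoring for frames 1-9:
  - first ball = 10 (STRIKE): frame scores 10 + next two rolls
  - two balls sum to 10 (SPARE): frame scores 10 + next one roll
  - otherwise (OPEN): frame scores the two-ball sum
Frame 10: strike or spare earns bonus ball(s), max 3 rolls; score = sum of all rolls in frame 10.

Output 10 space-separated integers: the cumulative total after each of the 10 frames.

Answer: 5 24 33 45 54 63 93 122 142 161

Derivation:
Frame 1: OPEN (3+2=5). Cumulative: 5
Frame 2: STRIKE. 10 + next two rolls (0+9) = 19. Cumulative: 24
Frame 3: OPEN (0+9=9). Cumulative: 33
Frame 4: SPARE (4+6=10). 10 + next roll (2) = 12. Cumulative: 45
Frame 5: OPEN (2+7=9). Cumulative: 54
Frame 6: OPEN (3+6=9). Cumulative: 63
Frame 7: STRIKE. 10 + next two rolls (10+10) = 30. Cumulative: 93
Frame 8: STRIKE. 10 + next two rolls (10+9) = 29. Cumulative: 122
Frame 9: STRIKE. 10 + next two rolls (9+1) = 20. Cumulative: 142
Frame 10: SPARE. Sum of all frame-10 rolls (9+1+9) = 19. Cumulative: 161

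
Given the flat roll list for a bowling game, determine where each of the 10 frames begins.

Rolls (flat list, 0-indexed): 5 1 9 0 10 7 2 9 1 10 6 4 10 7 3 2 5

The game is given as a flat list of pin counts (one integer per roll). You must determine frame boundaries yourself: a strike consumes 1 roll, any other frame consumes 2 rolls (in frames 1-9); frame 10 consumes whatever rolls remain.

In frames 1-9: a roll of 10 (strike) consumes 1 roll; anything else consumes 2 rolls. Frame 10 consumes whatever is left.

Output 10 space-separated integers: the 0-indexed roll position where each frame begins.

Frame 1 starts at roll index 0: rolls=5,1 (sum=6), consumes 2 rolls
Frame 2 starts at roll index 2: rolls=9,0 (sum=9), consumes 2 rolls
Frame 3 starts at roll index 4: roll=10 (strike), consumes 1 roll
Frame 4 starts at roll index 5: rolls=7,2 (sum=9), consumes 2 rolls
Frame 5 starts at roll index 7: rolls=9,1 (sum=10), consumes 2 rolls
Frame 6 starts at roll index 9: roll=10 (strike), consumes 1 roll
Frame 7 starts at roll index 10: rolls=6,4 (sum=10), consumes 2 rolls
Frame 8 starts at roll index 12: roll=10 (strike), consumes 1 roll
Frame 9 starts at roll index 13: rolls=7,3 (sum=10), consumes 2 rolls
Frame 10 starts at roll index 15: 2 remaining rolls

Answer: 0 2 4 5 7 9 10 12 13 15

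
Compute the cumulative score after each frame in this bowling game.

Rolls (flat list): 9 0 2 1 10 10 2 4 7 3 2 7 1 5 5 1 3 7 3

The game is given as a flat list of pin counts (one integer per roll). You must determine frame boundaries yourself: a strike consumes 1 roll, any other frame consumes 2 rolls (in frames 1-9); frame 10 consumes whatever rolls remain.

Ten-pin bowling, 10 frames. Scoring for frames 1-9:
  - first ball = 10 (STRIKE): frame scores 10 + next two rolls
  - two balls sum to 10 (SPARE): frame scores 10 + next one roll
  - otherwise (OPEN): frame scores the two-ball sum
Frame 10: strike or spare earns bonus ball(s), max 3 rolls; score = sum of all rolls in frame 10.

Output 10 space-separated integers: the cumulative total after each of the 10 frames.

Answer: 9 12 34 50 56 68 77 83 89 102

Derivation:
Frame 1: OPEN (9+0=9). Cumulative: 9
Frame 2: OPEN (2+1=3). Cumulative: 12
Frame 3: STRIKE. 10 + next two rolls (10+2) = 22. Cumulative: 34
Frame 4: STRIKE. 10 + next two rolls (2+4) = 16. Cumulative: 50
Frame 5: OPEN (2+4=6). Cumulative: 56
Frame 6: SPARE (7+3=10). 10 + next roll (2) = 12. Cumulative: 68
Frame 7: OPEN (2+7=9). Cumulative: 77
Frame 8: OPEN (1+5=6). Cumulative: 83
Frame 9: OPEN (5+1=6). Cumulative: 89
Frame 10: SPARE. Sum of all frame-10 rolls (3+7+3) = 13. Cumulative: 102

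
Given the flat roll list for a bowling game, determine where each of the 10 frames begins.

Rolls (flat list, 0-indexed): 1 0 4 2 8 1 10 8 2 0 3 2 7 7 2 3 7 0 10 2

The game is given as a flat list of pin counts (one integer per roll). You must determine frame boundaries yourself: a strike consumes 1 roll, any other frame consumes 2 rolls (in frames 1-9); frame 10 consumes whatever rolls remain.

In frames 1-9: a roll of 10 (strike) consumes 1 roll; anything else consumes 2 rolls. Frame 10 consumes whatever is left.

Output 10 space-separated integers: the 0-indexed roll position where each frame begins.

Answer: 0 2 4 6 7 9 11 13 15 17

Derivation:
Frame 1 starts at roll index 0: rolls=1,0 (sum=1), consumes 2 rolls
Frame 2 starts at roll index 2: rolls=4,2 (sum=6), consumes 2 rolls
Frame 3 starts at roll index 4: rolls=8,1 (sum=9), consumes 2 rolls
Frame 4 starts at roll index 6: roll=10 (strike), consumes 1 roll
Frame 5 starts at roll index 7: rolls=8,2 (sum=10), consumes 2 rolls
Frame 6 starts at roll index 9: rolls=0,3 (sum=3), consumes 2 rolls
Frame 7 starts at roll index 11: rolls=2,7 (sum=9), consumes 2 rolls
Frame 8 starts at roll index 13: rolls=7,2 (sum=9), consumes 2 rolls
Frame 9 starts at roll index 15: rolls=3,7 (sum=10), consumes 2 rolls
Frame 10 starts at roll index 17: 3 remaining rolls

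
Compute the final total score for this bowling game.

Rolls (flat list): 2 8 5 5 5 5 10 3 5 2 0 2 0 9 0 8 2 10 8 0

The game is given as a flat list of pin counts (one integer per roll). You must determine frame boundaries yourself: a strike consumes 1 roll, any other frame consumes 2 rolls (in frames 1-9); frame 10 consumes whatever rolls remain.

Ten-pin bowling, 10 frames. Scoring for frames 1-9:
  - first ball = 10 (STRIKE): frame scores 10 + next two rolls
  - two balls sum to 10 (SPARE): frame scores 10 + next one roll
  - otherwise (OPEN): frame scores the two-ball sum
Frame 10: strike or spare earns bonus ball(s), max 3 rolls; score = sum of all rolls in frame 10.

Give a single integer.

Frame 1: SPARE (2+8=10). 10 + next roll (5) = 15. Cumulative: 15
Frame 2: SPARE (5+5=10). 10 + next roll (5) = 15. Cumulative: 30
Frame 3: SPARE (5+5=10). 10 + next roll (10) = 20. Cumulative: 50
Frame 4: STRIKE. 10 + next two rolls (3+5) = 18. Cumulative: 68
Frame 5: OPEN (3+5=8). Cumulative: 76
Frame 6: OPEN (2+0=2). Cumulative: 78
Frame 7: OPEN (2+0=2). Cumulative: 80
Frame 8: OPEN (9+0=9). Cumulative: 89
Frame 9: SPARE (8+2=10). 10 + next roll (10) = 20. Cumulative: 109
Frame 10: STRIKE. Sum of all frame-10 rolls (10+8+0) = 18. Cumulative: 127

Answer: 127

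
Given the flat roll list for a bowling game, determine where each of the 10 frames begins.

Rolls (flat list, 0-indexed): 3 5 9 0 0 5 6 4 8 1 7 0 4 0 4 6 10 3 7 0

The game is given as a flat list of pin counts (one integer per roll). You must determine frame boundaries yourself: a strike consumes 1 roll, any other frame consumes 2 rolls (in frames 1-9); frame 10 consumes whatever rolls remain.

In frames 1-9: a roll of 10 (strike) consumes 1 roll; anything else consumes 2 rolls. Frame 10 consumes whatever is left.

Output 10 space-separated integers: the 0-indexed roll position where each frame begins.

Frame 1 starts at roll index 0: rolls=3,5 (sum=8), consumes 2 rolls
Frame 2 starts at roll index 2: rolls=9,0 (sum=9), consumes 2 rolls
Frame 3 starts at roll index 4: rolls=0,5 (sum=5), consumes 2 rolls
Frame 4 starts at roll index 6: rolls=6,4 (sum=10), consumes 2 rolls
Frame 5 starts at roll index 8: rolls=8,1 (sum=9), consumes 2 rolls
Frame 6 starts at roll index 10: rolls=7,0 (sum=7), consumes 2 rolls
Frame 7 starts at roll index 12: rolls=4,0 (sum=4), consumes 2 rolls
Frame 8 starts at roll index 14: rolls=4,6 (sum=10), consumes 2 rolls
Frame 9 starts at roll index 16: roll=10 (strike), consumes 1 roll
Frame 10 starts at roll index 17: 3 remaining rolls

Answer: 0 2 4 6 8 10 12 14 16 17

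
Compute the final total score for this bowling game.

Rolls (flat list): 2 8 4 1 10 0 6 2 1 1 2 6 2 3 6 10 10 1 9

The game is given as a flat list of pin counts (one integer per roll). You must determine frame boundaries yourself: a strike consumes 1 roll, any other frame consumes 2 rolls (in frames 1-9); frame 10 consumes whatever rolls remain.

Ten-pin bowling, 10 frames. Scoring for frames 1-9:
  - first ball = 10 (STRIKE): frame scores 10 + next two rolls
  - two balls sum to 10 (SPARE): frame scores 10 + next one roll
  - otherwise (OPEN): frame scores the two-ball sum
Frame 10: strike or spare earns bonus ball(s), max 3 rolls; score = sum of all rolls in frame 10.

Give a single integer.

Answer: 105

Derivation:
Frame 1: SPARE (2+8=10). 10 + next roll (4) = 14. Cumulative: 14
Frame 2: OPEN (4+1=5). Cumulative: 19
Frame 3: STRIKE. 10 + next two rolls (0+6) = 16. Cumulative: 35
Frame 4: OPEN (0+6=6). Cumulative: 41
Frame 5: OPEN (2+1=3). Cumulative: 44
Frame 6: OPEN (1+2=3). Cumulative: 47
Frame 7: OPEN (6+2=8). Cumulative: 55
Frame 8: OPEN (3+6=9). Cumulative: 64
Frame 9: STRIKE. 10 + next two rolls (10+1) = 21. Cumulative: 85
Frame 10: STRIKE. Sum of all frame-10 rolls (10+1+9) = 20. Cumulative: 105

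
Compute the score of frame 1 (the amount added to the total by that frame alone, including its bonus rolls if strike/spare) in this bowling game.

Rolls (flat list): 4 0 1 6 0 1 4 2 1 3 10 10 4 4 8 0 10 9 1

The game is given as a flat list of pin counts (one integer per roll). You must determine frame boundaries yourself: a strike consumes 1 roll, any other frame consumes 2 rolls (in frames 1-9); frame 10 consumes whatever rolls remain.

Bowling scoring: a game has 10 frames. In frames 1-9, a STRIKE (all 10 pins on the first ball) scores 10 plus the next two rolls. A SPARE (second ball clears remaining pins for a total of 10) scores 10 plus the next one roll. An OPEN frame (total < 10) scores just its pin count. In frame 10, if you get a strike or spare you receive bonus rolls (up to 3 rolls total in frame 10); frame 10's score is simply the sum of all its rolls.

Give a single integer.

Frame 1: OPEN (4+0=4). Cumulative: 4
Frame 2: OPEN (1+6=7). Cumulative: 11
Frame 3: OPEN (0+1=1). Cumulative: 12

Answer: 4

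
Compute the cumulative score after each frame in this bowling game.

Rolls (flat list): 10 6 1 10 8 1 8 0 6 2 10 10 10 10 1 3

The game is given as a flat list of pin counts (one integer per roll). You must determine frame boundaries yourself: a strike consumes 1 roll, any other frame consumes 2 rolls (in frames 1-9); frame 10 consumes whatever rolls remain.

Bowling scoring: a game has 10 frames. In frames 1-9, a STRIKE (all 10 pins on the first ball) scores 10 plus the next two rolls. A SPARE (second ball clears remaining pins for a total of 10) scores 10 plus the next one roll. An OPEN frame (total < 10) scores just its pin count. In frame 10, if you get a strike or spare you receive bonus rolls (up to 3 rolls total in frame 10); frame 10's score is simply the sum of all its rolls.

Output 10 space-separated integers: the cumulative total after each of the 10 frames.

Answer: 17 24 43 52 60 68 98 128 149 163

Derivation:
Frame 1: STRIKE. 10 + next two rolls (6+1) = 17. Cumulative: 17
Frame 2: OPEN (6+1=7). Cumulative: 24
Frame 3: STRIKE. 10 + next two rolls (8+1) = 19. Cumulative: 43
Frame 4: OPEN (8+1=9). Cumulative: 52
Frame 5: OPEN (8+0=8). Cumulative: 60
Frame 6: OPEN (6+2=8). Cumulative: 68
Frame 7: STRIKE. 10 + next two rolls (10+10) = 30. Cumulative: 98
Frame 8: STRIKE. 10 + next two rolls (10+10) = 30. Cumulative: 128
Frame 9: STRIKE. 10 + next two rolls (10+1) = 21. Cumulative: 149
Frame 10: STRIKE. Sum of all frame-10 rolls (10+1+3) = 14. Cumulative: 163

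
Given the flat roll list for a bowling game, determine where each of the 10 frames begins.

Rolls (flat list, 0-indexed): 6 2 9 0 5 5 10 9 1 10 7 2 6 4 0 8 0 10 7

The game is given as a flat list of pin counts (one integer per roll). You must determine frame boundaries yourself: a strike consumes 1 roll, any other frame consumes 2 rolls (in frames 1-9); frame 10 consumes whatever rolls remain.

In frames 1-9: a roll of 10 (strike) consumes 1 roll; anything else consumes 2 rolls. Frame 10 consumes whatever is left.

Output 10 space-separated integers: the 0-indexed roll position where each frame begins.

Answer: 0 2 4 6 7 9 10 12 14 16

Derivation:
Frame 1 starts at roll index 0: rolls=6,2 (sum=8), consumes 2 rolls
Frame 2 starts at roll index 2: rolls=9,0 (sum=9), consumes 2 rolls
Frame 3 starts at roll index 4: rolls=5,5 (sum=10), consumes 2 rolls
Frame 4 starts at roll index 6: roll=10 (strike), consumes 1 roll
Frame 5 starts at roll index 7: rolls=9,1 (sum=10), consumes 2 rolls
Frame 6 starts at roll index 9: roll=10 (strike), consumes 1 roll
Frame 7 starts at roll index 10: rolls=7,2 (sum=9), consumes 2 rolls
Frame 8 starts at roll index 12: rolls=6,4 (sum=10), consumes 2 rolls
Frame 9 starts at roll index 14: rolls=0,8 (sum=8), consumes 2 rolls
Frame 10 starts at roll index 16: 3 remaining rolls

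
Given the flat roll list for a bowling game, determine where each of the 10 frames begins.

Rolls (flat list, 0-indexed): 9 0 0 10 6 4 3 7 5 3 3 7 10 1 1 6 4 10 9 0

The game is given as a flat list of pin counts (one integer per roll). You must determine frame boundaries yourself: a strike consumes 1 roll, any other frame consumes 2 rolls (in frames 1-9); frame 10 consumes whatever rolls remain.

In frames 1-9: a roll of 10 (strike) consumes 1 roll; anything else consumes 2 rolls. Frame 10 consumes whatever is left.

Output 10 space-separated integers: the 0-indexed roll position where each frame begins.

Frame 1 starts at roll index 0: rolls=9,0 (sum=9), consumes 2 rolls
Frame 2 starts at roll index 2: rolls=0,10 (sum=10), consumes 2 rolls
Frame 3 starts at roll index 4: rolls=6,4 (sum=10), consumes 2 rolls
Frame 4 starts at roll index 6: rolls=3,7 (sum=10), consumes 2 rolls
Frame 5 starts at roll index 8: rolls=5,3 (sum=8), consumes 2 rolls
Frame 6 starts at roll index 10: rolls=3,7 (sum=10), consumes 2 rolls
Frame 7 starts at roll index 12: roll=10 (strike), consumes 1 roll
Frame 8 starts at roll index 13: rolls=1,1 (sum=2), consumes 2 rolls
Frame 9 starts at roll index 15: rolls=6,4 (sum=10), consumes 2 rolls
Frame 10 starts at roll index 17: 3 remaining rolls

Answer: 0 2 4 6 8 10 12 13 15 17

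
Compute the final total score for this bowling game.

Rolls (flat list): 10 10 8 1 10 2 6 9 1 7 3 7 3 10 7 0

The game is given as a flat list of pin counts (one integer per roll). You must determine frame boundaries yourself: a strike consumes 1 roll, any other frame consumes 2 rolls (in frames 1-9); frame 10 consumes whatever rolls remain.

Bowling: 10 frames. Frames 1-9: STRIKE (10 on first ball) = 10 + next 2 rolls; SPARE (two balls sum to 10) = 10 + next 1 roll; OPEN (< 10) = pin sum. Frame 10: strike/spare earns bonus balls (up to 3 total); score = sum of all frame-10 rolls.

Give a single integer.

Frame 1: STRIKE. 10 + next two rolls (10+8) = 28. Cumulative: 28
Frame 2: STRIKE. 10 + next two rolls (8+1) = 19. Cumulative: 47
Frame 3: OPEN (8+1=9). Cumulative: 56
Frame 4: STRIKE. 10 + next two rolls (2+6) = 18. Cumulative: 74
Frame 5: OPEN (2+6=8). Cumulative: 82
Frame 6: SPARE (9+1=10). 10 + next roll (7) = 17. Cumulative: 99
Frame 7: SPARE (7+3=10). 10 + next roll (7) = 17. Cumulative: 116
Frame 8: SPARE (7+3=10). 10 + next roll (10) = 20. Cumulative: 136
Frame 9: STRIKE. 10 + next two rolls (7+0) = 17. Cumulative: 153
Frame 10: OPEN. Sum of all frame-10 rolls (7+0) = 7. Cumulative: 160

Answer: 160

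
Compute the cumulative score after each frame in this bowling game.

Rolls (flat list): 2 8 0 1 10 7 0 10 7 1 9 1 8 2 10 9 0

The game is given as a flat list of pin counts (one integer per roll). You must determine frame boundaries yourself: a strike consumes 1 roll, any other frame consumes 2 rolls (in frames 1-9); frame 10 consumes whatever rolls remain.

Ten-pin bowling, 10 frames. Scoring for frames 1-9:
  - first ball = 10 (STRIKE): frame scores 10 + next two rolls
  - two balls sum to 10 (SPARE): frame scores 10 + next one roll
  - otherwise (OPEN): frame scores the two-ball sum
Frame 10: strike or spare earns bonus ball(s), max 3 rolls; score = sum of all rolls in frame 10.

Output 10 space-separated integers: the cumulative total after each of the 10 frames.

Answer: 10 11 28 35 53 61 79 99 118 127

Derivation:
Frame 1: SPARE (2+8=10). 10 + next roll (0) = 10. Cumulative: 10
Frame 2: OPEN (0+1=1). Cumulative: 11
Frame 3: STRIKE. 10 + next two rolls (7+0) = 17. Cumulative: 28
Frame 4: OPEN (7+0=7). Cumulative: 35
Frame 5: STRIKE. 10 + next two rolls (7+1) = 18. Cumulative: 53
Frame 6: OPEN (7+1=8). Cumulative: 61
Frame 7: SPARE (9+1=10). 10 + next roll (8) = 18. Cumulative: 79
Frame 8: SPARE (8+2=10). 10 + next roll (10) = 20. Cumulative: 99
Frame 9: STRIKE. 10 + next two rolls (9+0) = 19. Cumulative: 118
Frame 10: OPEN. Sum of all frame-10 rolls (9+0) = 9. Cumulative: 127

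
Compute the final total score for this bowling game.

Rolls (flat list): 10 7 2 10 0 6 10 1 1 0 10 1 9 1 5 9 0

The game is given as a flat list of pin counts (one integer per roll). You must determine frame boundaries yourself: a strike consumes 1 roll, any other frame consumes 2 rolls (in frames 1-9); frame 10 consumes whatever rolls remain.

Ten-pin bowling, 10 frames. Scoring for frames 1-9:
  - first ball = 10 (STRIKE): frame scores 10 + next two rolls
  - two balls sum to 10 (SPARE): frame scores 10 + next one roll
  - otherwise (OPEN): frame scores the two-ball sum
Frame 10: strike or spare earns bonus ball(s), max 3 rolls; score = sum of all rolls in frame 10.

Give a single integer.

Answer: 101

Derivation:
Frame 1: STRIKE. 10 + next two rolls (7+2) = 19. Cumulative: 19
Frame 2: OPEN (7+2=9). Cumulative: 28
Frame 3: STRIKE. 10 + next two rolls (0+6) = 16. Cumulative: 44
Frame 4: OPEN (0+6=6). Cumulative: 50
Frame 5: STRIKE. 10 + next two rolls (1+1) = 12. Cumulative: 62
Frame 6: OPEN (1+1=2). Cumulative: 64
Frame 7: SPARE (0+10=10). 10 + next roll (1) = 11. Cumulative: 75
Frame 8: SPARE (1+9=10). 10 + next roll (1) = 11. Cumulative: 86
Frame 9: OPEN (1+5=6). Cumulative: 92
Frame 10: OPEN. Sum of all frame-10 rolls (9+0) = 9. Cumulative: 101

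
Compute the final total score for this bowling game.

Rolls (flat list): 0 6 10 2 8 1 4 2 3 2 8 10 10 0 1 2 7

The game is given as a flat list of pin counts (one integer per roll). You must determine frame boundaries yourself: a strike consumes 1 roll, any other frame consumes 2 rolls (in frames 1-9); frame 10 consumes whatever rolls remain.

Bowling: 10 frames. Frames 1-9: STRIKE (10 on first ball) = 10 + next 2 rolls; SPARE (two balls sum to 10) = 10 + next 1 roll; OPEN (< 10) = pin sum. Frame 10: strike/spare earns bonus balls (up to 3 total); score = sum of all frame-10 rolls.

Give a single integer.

Frame 1: OPEN (0+6=6). Cumulative: 6
Frame 2: STRIKE. 10 + next two rolls (2+8) = 20. Cumulative: 26
Frame 3: SPARE (2+8=10). 10 + next roll (1) = 11. Cumulative: 37
Frame 4: OPEN (1+4=5). Cumulative: 42
Frame 5: OPEN (2+3=5). Cumulative: 47
Frame 6: SPARE (2+8=10). 10 + next roll (10) = 20. Cumulative: 67
Frame 7: STRIKE. 10 + next two rolls (10+0) = 20. Cumulative: 87
Frame 8: STRIKE. 10 + next two rolls (0+1) = 11. Cumulative: 98
Frame 9: OPEN (0+1=1). Cumulative: 99
Frame 10: OPEN. Sum of all frame-10 rolls (2+7) = 9. Cumulative: 108

Answer: 108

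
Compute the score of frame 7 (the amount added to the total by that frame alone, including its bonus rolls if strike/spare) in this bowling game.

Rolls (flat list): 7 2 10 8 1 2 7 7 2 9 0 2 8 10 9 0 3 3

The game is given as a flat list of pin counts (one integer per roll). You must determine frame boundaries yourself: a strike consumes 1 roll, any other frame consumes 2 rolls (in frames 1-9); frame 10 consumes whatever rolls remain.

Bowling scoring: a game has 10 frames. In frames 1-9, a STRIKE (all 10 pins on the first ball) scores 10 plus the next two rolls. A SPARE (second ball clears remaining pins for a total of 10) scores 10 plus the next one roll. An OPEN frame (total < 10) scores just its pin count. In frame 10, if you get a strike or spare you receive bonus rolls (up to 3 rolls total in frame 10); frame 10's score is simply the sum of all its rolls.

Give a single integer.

Answer: 20

Derivation:
Frame 1: OPEN (7+2=9). Cumulative: 9
Frame 2: STRIKE. 10 + next two rolls (8+1) = 19. Cumulative: 28
Frame 3: OPEN (8+1=9). Cumulative: 37
Frame 4: OPEN (2+7=9). Cumulative: 46
Frame 5: OPEN (7+2=9). Cumulative: 55
Frame 6: OPEN (9+0=9). Cumulative: 64
Frame 7: SPARE (2+8=10). 10 + next roll (10) = 20. Cumulative: 84
Frame 8: STRIKE. 10 + next two rolls (9+0) = 19. Cumulative: 103
Frame 9: OPEN (9+0=9). Cumulative: 112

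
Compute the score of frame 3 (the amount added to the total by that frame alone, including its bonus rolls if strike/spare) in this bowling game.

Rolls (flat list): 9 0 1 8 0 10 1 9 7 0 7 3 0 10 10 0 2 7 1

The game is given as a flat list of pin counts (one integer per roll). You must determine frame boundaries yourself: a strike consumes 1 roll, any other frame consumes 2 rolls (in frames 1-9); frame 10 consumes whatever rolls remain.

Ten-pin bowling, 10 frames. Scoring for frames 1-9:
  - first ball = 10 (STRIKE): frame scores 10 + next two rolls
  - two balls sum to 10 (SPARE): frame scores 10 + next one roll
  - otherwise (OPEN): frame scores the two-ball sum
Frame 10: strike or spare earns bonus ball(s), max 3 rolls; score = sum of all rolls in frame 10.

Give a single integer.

Answer: 11

Derivation:
Frame 1: OPEN (9+0=9). Cumulative: 9
Frame 2: OPEN (1+8=9). Cumulative: 18
Frame 3: SPARE (0+10=10). 10 + next roll (1) = 11. Cumulative: 29
Frame 4: SPARE (1+9=10). 10 + next roll (7) = 17. Cumulative: 46
Frame 5: OPEN (7+0=7). Cumulative: 53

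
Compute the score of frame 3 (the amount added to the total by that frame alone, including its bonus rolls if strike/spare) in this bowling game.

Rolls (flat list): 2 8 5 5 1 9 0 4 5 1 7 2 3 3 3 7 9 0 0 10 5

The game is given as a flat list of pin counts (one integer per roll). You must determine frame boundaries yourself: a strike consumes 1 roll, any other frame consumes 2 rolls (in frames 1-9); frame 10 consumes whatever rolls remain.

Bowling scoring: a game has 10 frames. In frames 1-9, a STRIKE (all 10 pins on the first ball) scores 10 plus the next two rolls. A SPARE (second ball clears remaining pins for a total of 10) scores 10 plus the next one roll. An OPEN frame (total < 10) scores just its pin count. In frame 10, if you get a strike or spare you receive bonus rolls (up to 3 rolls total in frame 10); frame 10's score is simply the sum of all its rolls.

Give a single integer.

Frame 1: SPARE (2+8=10). 10 + next roll (5) = 15. Cumulative: 15
Frame 2: SPARE (5+5=10). 10 + next roll (1) = 11. Cumulative: 26
Frame 3: SPARE (1+9=10). 10 + next roll (0) = 10. Cumulative: 36
Frame 4: OPEN (0+4=4). Cumulative: 40
Frame 5: OPEN (5+1=6). Cumulative: 46

Answer: 10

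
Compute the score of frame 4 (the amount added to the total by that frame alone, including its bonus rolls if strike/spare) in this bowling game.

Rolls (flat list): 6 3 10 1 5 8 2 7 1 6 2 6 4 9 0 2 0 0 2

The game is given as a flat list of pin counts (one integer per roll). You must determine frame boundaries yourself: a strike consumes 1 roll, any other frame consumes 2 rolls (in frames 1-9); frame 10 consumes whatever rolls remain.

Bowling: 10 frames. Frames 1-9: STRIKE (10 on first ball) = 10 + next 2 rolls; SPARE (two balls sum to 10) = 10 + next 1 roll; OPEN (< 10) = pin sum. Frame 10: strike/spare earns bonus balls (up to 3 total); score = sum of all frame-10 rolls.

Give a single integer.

Frame 1: OPEN (6+3=9). Cumulative: 9
Frame 2: STRIKE. 10 + next two rolls (1+5) = 16. Cumulative: 25
Frame 3: OPEN (1+5=6). Cumulative: 31
Frame 4: SPARE (8+2=10). 10 + next roll (7) = 17. Cumulative: 48
Frame 5: OPEN (7+1=8). Cumulative: 56
Frame 6: OPEN (6+2=8). Cumulative: 64

Answer: 17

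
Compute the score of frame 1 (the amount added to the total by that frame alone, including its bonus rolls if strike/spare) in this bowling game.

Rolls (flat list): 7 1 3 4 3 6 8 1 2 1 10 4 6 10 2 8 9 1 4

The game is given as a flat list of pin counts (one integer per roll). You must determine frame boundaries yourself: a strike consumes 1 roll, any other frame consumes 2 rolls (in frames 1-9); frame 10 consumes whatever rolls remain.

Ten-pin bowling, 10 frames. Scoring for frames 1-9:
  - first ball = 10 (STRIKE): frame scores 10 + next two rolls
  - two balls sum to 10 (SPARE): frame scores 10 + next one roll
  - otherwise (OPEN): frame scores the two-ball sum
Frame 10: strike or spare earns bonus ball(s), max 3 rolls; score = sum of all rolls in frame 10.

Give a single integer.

Frame 1: OPEN (7+1=8). Cumulative: 8
Frame 2: OPEN (3+4=7). Cumulative: 15
Frame 3: OPEN (3+6=9). Cumulative: 24

Answer: 8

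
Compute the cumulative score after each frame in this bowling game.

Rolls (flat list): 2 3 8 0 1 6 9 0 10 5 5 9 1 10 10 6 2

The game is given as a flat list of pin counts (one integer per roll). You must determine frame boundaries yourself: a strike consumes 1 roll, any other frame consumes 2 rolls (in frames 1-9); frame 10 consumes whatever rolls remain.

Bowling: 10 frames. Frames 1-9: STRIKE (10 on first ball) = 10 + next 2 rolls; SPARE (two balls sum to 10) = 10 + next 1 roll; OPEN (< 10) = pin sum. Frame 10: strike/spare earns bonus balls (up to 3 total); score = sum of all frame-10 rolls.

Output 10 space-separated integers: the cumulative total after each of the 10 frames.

Answer: 5 13 20 29 49 68 88 114 132 140

Derivation:
Frame 1: OPEN (2+3=5). Cumulative: 5
Frame 2: OPEN (8+0=8). Cumulative: 13
Frame 3: OPEN (1+6=7). Cumulative: 20
Frame 4: OPEN (9+0=9). Cumulative: 29
Frame 5: STRIKE. 10 + next two rolls (5+5) = 20. Cumulative: 49
Frame 6: SPARE (5+5=10). 10 + next roll (9) = 19. Cumulative: 68
Frame 7: SPARE (9+1=10). 10 + next roll (10) = 20. Cumulative: 88
Frame 8: STRIKE. 10 + next two rolls (10+6) = 26. Cumulative: 114
Frame 9: STRIKE. 10 + next two rolls (6+2) = 18. Cumulative: 132
Frame 10: OPEN. Sum of all frame-10 rolls (6+2) = 8. Cumulative: 140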